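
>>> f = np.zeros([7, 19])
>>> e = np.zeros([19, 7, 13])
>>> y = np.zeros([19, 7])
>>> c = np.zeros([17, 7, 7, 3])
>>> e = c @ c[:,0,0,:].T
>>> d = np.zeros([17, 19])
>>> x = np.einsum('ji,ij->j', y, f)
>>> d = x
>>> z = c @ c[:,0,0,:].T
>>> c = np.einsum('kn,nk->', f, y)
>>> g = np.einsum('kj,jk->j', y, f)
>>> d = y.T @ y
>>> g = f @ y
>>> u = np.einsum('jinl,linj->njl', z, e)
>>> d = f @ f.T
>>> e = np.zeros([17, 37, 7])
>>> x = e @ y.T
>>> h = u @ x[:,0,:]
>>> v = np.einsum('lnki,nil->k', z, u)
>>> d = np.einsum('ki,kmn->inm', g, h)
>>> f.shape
(7, 19)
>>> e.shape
(17, 37, 7)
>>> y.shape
(19, 7)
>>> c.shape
()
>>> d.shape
(7, 19, 17)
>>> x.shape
(17, 37, 19)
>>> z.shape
(17, 7, 7, 17)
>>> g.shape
(7, 7)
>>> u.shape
(7, 17, 17)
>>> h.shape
(7, 17, 19)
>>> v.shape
(7,)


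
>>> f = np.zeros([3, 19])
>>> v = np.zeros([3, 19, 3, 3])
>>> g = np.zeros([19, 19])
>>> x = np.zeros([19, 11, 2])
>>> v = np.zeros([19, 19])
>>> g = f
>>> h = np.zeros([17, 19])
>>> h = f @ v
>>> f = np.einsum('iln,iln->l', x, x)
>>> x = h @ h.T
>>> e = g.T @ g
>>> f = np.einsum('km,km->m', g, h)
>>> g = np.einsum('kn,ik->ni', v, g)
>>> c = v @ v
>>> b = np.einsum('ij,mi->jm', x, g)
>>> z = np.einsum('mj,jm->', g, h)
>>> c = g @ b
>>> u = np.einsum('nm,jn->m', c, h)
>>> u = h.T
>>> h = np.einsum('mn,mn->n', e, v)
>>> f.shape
(19,)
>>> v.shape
(19, 19)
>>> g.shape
(19, 3)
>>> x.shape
(3, 3)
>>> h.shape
(19,)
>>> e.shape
(19, 19)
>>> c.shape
(19, 19)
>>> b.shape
(3, 19)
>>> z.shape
()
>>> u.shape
(19, 3)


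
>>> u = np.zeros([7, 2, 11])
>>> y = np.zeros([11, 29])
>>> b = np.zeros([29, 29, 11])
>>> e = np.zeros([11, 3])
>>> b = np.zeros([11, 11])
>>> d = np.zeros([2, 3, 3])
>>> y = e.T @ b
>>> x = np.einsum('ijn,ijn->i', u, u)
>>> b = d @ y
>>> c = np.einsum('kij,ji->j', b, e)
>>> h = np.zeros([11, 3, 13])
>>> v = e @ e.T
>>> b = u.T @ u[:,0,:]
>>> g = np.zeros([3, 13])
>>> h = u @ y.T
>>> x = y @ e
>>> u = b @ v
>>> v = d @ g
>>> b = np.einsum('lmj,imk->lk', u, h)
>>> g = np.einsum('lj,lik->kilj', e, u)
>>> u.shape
(11, 2, 11)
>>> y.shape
(3, 11)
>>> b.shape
(11, 3)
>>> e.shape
(11, 3)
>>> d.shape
(2, 3, 3)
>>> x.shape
(3, 3)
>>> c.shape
(11,)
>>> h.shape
(7, 2, 3)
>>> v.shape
(2, 3, 13)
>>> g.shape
(11, 2, 11, 3)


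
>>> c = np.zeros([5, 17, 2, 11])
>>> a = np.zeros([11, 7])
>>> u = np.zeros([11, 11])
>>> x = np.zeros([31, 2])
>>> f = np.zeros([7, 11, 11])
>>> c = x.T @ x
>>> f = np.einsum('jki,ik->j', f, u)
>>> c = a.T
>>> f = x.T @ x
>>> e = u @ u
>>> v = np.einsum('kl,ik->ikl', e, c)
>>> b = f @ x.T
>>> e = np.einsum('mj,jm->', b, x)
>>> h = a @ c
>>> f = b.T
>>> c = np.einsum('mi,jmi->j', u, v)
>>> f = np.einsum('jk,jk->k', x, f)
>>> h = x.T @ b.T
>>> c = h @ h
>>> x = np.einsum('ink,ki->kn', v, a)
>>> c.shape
(2, 2)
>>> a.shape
(11, 7)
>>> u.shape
(11, 11)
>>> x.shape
(11, 11)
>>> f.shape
(2,)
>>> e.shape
()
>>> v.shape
(7, 11, 11)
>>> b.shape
(2, 31)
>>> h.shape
(2, 2)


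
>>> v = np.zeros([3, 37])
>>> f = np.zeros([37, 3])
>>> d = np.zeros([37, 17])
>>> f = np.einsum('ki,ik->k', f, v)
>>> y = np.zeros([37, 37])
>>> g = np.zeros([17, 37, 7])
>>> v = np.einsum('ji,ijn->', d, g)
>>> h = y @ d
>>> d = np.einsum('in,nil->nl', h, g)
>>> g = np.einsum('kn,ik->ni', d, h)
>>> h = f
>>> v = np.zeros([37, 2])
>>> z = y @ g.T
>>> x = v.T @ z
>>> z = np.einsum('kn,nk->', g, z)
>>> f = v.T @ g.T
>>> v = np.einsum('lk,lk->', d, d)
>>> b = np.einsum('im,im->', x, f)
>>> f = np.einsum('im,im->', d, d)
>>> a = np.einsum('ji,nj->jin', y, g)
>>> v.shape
()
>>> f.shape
()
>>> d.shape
(17, 7)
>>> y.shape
(37, 37)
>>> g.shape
(7, 37)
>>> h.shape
(37,)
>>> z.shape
()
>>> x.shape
(2, 7)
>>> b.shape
()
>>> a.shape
(37, 37, 7)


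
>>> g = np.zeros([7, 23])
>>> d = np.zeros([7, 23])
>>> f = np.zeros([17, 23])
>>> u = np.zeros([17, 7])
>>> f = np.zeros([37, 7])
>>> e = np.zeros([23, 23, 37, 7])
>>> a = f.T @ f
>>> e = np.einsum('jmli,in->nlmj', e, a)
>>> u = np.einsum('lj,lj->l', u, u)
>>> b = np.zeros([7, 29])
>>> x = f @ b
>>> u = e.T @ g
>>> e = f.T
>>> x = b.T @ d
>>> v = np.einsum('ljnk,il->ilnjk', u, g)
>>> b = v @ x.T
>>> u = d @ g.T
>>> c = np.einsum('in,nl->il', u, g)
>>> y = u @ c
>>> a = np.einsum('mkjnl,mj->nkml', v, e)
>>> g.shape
(7, 23)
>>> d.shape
(7, 23)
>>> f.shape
(37, 7)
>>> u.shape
(7, 7)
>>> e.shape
(7, 37)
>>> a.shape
(23, 23, 7, 23)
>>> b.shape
(7, 23, 37, 23, 29)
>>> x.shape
(29, 23)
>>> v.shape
(7, 23, 37, 23, 23)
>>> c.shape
(7, 23)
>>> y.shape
(7, 23)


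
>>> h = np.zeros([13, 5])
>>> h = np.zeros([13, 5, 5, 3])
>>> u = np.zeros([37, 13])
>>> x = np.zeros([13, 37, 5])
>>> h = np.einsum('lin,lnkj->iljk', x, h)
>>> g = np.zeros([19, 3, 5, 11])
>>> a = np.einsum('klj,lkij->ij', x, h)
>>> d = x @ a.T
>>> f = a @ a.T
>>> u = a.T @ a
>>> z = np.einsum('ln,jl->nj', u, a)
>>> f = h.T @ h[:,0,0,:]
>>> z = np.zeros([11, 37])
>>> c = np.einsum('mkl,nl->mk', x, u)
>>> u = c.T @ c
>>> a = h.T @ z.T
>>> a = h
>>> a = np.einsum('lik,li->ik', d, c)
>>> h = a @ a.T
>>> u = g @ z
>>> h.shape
(37, 37)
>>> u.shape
(19, 3, 5, 37)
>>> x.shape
(13, 37, 5)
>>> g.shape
(19, 3, 5, 11)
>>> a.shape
(37, 3)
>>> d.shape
(13, 37, 3)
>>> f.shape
(5, 3, 13, 5)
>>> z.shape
(11, 37)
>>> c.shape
(13, 37)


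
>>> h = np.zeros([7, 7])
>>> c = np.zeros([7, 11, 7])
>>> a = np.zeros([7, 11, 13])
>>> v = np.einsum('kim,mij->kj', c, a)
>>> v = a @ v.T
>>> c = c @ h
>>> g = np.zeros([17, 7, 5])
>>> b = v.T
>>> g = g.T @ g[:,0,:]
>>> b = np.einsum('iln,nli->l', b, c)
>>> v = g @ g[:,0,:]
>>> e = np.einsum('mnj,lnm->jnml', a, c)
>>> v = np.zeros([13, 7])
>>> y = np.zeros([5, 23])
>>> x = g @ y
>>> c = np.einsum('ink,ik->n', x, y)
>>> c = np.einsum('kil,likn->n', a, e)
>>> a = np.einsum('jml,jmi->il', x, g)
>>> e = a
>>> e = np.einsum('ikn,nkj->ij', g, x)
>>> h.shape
(7, 7)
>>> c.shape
(7,)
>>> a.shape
(5, 23)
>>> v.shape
(13, 7)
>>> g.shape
(5, 7, 5)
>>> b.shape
(11,)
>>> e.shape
(5, 23)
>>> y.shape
(5, 23)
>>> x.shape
(5, 7, 23)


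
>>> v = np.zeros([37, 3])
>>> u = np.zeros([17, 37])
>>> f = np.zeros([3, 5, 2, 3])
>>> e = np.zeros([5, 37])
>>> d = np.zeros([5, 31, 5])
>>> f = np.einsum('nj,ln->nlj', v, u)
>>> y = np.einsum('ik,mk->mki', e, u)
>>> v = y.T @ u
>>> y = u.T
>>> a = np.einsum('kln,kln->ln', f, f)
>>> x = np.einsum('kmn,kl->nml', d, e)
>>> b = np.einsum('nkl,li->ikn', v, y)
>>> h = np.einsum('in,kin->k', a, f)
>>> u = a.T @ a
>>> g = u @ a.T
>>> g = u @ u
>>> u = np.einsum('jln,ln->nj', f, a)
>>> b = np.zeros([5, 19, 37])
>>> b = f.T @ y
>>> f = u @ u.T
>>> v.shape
(5, 37, 37)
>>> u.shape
(3, 37)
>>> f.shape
(3, 3)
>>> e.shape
(5, 37)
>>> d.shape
(5, 31, 5)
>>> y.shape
(37, 17)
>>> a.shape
(17, 3)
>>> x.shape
(5, 31, 37)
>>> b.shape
(3, 17, 17)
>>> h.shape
(37,)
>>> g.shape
(3, 3)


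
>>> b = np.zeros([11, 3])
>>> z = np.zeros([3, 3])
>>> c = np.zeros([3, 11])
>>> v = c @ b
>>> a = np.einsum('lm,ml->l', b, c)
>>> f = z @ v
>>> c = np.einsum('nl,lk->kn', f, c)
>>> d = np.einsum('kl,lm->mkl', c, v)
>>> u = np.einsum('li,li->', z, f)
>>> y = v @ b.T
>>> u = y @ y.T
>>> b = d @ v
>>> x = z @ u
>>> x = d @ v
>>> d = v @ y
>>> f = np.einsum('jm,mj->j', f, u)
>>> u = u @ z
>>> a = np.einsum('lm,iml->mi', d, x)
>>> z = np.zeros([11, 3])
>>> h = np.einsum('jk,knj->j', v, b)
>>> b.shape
(3, 11, 3)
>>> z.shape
(11, 3)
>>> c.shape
(11, 3)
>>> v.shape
(3, 3)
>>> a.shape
(11, 3)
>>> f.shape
(3,)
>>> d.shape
(3, 11)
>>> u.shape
(3, 3)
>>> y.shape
(3, 11)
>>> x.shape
(3, 11, 3)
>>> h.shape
(3,)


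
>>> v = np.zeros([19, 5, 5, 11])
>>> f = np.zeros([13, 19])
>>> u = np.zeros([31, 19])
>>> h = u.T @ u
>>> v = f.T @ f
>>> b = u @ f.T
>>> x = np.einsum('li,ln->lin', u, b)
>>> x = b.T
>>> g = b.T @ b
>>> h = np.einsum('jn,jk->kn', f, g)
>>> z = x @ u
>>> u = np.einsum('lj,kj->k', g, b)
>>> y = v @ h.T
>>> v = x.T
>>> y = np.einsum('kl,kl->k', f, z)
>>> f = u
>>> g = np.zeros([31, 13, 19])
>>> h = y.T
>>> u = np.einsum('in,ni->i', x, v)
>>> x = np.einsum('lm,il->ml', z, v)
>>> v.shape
(31, 13)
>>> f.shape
(31,)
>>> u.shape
(13,)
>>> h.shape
(13,)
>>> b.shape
(31, 13)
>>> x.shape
(19, 13)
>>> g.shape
(31, 13, 19)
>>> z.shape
(13, 19)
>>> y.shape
(13,)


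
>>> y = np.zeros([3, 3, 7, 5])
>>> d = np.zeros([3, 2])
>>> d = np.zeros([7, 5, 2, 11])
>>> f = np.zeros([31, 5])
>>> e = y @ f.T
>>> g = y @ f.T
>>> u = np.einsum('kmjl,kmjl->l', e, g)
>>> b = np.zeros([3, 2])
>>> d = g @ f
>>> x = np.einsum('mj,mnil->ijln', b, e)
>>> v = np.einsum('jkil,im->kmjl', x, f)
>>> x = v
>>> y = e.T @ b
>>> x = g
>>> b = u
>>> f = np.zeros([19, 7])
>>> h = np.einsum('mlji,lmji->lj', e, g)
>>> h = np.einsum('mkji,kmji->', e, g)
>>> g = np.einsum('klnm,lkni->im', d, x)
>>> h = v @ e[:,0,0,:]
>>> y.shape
(31, 7, 3, 2)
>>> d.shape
(3, 3, 7, 5)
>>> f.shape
(19, 7)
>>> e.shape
(3, 3, 7, 31)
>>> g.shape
(31, 5)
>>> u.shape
(31,)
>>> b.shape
(31,)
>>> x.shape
(3, 3, 7, 31)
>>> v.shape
(2, 5, 7, 3)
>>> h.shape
(2, 5, 7, 31)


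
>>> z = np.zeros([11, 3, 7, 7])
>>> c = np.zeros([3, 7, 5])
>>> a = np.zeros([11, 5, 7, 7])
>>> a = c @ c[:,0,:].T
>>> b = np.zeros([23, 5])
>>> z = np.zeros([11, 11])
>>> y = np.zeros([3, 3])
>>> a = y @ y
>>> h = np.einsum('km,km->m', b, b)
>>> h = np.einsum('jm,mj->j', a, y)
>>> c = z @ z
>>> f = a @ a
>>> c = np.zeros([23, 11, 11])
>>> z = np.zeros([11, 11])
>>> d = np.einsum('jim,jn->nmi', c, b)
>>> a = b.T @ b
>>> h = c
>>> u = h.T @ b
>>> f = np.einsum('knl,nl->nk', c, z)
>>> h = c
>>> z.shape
(11, 11)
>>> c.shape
(23, 11, 11)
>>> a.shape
(5, 5)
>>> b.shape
(23, 5)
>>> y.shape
(3, 3)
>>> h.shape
(23, 11, 11)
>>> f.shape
(11, 23)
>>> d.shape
(5, 11, 11)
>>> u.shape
(11, 11, 5)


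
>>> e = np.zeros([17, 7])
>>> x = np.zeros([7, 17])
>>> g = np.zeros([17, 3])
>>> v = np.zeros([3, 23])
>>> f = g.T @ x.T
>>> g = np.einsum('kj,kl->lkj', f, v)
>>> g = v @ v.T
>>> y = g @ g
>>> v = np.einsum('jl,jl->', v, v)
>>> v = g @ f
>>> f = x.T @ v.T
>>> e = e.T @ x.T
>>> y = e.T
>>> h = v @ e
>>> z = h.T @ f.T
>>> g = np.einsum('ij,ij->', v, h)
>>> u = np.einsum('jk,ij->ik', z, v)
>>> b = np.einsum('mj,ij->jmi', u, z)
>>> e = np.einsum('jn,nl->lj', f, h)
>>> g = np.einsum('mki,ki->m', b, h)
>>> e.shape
(7, 17)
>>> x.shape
(7, 17)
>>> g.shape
(17,)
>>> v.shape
(3, 7)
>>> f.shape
(17, 3)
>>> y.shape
(7, 7)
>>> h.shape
(3, 7)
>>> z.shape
(7, 17)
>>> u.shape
(3, 17)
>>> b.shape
(17, 3, 7)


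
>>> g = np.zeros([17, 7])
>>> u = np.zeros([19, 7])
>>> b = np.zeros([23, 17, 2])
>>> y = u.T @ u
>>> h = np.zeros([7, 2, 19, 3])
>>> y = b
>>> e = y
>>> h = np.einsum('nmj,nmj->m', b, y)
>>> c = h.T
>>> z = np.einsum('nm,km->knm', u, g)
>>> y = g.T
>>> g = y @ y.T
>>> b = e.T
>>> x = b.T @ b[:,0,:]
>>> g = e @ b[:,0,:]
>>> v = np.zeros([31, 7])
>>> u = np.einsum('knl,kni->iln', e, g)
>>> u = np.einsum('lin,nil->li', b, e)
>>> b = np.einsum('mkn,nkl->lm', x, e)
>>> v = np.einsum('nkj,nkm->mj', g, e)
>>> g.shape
(23, 17, 23)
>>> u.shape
(2, 17)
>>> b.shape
(2, 23)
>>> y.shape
(7, 17)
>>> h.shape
(17,)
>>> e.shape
(23, 17, 2)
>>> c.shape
(17,)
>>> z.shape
(17, 19, 7)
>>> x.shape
(23, 17, 23)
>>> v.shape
(2, 23)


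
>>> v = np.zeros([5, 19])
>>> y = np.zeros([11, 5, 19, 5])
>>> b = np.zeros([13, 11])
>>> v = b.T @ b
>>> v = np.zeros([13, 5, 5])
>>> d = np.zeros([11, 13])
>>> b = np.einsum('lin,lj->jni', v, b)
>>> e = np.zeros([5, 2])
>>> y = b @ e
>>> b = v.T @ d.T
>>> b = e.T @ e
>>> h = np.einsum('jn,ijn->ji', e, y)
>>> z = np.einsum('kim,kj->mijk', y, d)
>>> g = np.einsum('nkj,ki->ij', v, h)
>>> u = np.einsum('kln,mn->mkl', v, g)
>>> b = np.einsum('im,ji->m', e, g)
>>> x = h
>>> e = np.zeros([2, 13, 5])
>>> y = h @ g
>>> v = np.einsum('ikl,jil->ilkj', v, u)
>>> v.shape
(13, 5, 5, 11)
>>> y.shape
(5, 5)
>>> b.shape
(2,)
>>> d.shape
(11, 13)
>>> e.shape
(2, 13, 5)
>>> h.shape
(5, 11)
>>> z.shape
(2, 5, 13, 11)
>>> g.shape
(11, 5)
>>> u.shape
(11, 13, 5)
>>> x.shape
(5, 11)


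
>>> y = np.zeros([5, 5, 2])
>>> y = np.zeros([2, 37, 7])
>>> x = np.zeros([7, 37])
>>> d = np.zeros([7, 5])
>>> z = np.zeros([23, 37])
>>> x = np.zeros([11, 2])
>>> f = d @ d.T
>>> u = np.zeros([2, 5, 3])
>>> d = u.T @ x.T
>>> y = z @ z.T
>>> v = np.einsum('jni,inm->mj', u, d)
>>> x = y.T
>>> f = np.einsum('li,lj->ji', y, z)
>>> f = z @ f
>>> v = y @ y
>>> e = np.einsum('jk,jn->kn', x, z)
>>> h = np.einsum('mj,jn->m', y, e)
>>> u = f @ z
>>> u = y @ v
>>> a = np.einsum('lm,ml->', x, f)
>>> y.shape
(23, 23)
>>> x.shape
(23, 23)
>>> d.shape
(3, 5, 11)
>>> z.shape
(23, 37)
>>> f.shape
(23, 23)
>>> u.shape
(23, 23)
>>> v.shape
(23, 23)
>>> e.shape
(23, 37)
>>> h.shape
(23,)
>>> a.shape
()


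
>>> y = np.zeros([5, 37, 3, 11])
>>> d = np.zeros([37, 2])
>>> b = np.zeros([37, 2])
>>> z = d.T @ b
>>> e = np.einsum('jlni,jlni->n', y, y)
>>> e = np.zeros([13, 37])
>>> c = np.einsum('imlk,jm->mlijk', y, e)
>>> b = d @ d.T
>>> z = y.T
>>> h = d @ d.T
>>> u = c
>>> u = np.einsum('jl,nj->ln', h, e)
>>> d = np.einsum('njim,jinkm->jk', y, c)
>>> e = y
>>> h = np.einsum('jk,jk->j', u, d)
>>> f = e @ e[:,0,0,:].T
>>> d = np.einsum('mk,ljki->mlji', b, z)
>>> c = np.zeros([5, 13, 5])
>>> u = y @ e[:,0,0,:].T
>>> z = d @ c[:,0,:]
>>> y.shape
(5, 37, 3, 11)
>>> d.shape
(37, 11, 3, 5)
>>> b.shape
(37, 37)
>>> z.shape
(37, 11, 3, 5)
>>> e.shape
(5, 37, 3, 11)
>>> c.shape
(5, 13, 5)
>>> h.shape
(37,)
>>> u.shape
(5, 37, 3, 5)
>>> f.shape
(5, 37, 3, 5)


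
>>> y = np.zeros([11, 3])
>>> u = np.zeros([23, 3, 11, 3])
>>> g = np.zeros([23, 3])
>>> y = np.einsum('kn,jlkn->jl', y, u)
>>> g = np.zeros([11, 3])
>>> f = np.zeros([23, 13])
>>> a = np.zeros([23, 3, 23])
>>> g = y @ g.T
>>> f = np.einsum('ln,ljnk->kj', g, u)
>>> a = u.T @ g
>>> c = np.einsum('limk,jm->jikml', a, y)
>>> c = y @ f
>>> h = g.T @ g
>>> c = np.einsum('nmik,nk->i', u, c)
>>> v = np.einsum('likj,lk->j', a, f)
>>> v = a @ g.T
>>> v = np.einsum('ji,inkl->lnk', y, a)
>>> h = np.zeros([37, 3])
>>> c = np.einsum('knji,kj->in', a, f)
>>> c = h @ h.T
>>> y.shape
(23, 3)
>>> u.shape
(23, 3, 11, 3)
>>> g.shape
(23, 11)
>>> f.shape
(3, 3)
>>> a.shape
(3, 11, 3, 11)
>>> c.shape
(37, 37)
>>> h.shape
(37, 3)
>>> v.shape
(11, 11, 3)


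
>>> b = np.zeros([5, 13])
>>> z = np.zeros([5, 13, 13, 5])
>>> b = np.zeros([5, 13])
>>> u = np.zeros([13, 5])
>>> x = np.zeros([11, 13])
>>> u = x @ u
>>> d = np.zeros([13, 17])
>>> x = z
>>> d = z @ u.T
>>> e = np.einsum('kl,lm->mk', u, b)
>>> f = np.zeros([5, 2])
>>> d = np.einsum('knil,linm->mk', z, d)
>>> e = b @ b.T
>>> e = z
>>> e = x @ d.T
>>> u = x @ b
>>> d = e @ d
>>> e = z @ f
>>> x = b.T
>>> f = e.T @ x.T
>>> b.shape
(5, 13)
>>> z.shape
(5, 13, 13, 5)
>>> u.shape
(5, 13, 13, 13)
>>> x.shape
(13, 5)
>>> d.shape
(5, 13, 13, 5)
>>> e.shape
(5, 13, 13, 2)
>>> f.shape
(2, 13, 13, 13)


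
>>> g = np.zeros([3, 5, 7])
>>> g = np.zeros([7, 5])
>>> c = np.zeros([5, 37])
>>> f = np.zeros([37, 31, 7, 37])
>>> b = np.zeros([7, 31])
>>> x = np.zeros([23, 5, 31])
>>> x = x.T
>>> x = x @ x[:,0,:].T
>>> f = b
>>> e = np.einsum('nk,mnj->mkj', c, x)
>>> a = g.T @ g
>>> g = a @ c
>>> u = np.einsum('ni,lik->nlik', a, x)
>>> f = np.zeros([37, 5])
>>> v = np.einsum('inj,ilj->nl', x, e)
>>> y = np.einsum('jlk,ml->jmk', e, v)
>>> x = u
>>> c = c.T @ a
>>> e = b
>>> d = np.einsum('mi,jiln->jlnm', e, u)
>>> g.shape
(5, 37)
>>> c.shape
(37, 5)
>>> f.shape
(37, 5)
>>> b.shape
(7, 31)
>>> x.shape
(5, 31, 5, 31)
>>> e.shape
(7, 31)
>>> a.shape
(5, 5)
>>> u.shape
(5, 31, 5, 31)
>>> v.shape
(5, 37)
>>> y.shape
(31, 5, 31)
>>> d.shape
(5, 5, 31, 7)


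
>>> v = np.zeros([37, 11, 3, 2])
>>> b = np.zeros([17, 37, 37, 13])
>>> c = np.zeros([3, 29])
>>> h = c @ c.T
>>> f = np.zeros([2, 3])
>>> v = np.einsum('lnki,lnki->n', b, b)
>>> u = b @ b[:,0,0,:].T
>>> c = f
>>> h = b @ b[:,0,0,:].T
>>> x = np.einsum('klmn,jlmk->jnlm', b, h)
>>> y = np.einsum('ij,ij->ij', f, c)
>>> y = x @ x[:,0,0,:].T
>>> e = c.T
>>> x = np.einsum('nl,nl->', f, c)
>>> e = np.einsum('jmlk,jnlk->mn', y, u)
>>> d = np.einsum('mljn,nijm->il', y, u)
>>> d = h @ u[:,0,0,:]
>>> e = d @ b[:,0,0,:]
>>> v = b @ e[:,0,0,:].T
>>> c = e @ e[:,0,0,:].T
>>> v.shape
(17, 37, 37, 17)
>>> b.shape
(17, 37, 37, 13)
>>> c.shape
(17, 37, 37, 17)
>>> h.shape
(17, 37, 37, 17)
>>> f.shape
(2, 3)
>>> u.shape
(17, 37, 37, 17)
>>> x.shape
()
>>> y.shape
(17, 13, 37, 17)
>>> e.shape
(17, 37, 37, 13)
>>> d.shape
(17, 37, 37, 17)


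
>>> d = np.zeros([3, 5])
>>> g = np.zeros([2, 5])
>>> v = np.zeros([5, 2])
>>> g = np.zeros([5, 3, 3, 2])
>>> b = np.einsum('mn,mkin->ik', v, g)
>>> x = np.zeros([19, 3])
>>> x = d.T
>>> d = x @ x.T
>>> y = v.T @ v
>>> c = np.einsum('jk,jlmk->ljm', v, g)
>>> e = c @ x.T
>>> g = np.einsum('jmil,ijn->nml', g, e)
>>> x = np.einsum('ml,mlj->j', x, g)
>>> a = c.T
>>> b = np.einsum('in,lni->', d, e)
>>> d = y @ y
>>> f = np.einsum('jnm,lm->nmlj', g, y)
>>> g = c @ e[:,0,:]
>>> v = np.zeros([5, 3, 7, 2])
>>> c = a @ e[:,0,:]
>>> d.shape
(2, 2)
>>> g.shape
(3, 5, 5)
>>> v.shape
(5, 3, 7, 2)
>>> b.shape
()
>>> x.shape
(2,)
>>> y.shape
(2, 2)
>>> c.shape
(3, 5, 5)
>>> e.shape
(3, 5, 5)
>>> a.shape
(3, 5, 3)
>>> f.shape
(3, 2, 2, 5)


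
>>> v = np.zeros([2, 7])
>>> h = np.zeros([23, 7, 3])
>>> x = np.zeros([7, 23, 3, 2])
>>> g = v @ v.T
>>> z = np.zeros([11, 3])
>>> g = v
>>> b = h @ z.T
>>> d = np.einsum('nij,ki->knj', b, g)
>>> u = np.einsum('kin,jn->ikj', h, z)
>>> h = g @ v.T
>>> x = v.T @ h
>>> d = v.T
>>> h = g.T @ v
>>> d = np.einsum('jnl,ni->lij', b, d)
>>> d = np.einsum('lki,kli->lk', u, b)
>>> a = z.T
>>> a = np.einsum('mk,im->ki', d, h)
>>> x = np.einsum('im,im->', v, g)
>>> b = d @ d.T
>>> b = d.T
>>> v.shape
(2, 7)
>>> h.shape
(7, 7)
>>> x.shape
()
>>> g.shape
(2, 7)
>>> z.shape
(11, 3)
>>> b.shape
(23, 7)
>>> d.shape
(7, 23)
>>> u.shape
(7, 23, 11)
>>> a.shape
(23, 7)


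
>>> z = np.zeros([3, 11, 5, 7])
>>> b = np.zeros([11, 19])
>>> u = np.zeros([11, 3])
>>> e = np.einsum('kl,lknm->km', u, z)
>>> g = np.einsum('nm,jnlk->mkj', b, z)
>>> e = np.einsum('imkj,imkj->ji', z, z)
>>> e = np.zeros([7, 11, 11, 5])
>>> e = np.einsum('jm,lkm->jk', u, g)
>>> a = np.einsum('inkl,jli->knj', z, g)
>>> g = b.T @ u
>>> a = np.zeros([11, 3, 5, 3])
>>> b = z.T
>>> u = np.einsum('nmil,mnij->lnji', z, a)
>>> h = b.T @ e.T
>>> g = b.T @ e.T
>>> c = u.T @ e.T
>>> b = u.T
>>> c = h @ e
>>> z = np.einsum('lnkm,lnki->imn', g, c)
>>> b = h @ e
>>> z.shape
(7, 11, 11)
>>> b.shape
(3, 11, 5, 7)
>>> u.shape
(7, 3, 3, 5)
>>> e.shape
(11, 7)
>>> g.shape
(3, 11, 5, 11)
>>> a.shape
(11, 3, 5, 3)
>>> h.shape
(3, 11, 5, 11)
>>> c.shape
(3, 11, 5, 7)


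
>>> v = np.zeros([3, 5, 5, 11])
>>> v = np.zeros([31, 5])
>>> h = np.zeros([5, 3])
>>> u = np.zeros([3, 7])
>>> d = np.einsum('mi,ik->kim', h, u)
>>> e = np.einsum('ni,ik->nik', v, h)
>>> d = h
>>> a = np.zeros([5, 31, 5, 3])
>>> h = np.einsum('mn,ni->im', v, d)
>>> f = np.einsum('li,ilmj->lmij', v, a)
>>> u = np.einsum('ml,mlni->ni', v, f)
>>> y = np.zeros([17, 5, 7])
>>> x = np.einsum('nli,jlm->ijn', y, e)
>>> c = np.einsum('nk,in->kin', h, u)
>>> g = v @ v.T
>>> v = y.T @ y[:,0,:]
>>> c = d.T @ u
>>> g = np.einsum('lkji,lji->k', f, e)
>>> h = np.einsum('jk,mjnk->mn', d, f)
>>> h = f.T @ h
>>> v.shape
(7, 5, 7)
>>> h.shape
(3, 5, 5, 5)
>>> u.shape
(5, 3)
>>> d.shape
(5, 3)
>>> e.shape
(31, 5, 3)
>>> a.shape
(5, 31, 5, 3)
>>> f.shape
(31, 5, 5, 3)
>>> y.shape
(17, 5, 7)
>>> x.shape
(7, 31, 17)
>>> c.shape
(3, 3)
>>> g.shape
(5,)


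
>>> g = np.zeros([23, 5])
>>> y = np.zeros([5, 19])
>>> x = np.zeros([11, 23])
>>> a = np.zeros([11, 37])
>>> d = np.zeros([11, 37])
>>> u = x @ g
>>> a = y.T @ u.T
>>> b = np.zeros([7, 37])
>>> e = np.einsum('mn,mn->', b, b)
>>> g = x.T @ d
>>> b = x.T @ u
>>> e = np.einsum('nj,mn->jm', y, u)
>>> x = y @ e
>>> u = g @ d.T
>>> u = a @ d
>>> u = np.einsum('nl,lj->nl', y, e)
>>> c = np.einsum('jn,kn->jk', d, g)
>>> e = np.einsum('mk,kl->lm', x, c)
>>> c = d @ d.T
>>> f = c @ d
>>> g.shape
(23, 37)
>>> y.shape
(5, 19)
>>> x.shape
(5, 11)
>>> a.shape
(19, 11)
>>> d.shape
(11, 37)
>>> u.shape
(5, 19)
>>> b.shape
(23, 5)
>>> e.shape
(23, 5)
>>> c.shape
(11, 11)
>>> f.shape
(11, 37)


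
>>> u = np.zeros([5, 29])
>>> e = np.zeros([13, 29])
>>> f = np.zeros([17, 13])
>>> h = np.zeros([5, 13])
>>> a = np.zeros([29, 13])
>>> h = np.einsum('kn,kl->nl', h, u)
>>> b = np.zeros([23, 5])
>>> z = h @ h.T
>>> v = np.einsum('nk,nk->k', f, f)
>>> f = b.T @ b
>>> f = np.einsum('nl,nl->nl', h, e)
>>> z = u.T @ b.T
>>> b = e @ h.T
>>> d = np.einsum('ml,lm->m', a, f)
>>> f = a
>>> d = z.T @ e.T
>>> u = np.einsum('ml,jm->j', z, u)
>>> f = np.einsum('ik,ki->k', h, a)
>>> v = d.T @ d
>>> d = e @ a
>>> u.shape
(5,)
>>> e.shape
(13, 29)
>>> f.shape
(29,)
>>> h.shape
(13, 29)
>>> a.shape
(29, 13)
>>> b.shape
(13, 13)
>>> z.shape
(29, 23)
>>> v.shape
(13, 13)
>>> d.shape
(13, 13)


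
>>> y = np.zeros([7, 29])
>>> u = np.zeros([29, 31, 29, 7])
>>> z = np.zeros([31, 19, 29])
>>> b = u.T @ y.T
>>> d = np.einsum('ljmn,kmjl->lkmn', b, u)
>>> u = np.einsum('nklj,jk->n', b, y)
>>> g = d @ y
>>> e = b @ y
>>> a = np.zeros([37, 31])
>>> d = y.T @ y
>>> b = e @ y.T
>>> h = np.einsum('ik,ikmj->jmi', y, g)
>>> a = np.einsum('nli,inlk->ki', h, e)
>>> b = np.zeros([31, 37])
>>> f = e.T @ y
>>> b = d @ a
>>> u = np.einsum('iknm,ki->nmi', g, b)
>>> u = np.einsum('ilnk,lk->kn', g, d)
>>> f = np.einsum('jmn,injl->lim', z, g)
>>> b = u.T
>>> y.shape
(7, 29)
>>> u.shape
(29, 31)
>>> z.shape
(31, 19, 29)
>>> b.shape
(31, 29)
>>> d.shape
(29, 29)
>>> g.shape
(7, 29, 31, 29)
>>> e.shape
(7, 29, 31, 29)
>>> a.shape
(29, 7)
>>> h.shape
(29, 31, 7)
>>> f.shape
(29, 7, 19)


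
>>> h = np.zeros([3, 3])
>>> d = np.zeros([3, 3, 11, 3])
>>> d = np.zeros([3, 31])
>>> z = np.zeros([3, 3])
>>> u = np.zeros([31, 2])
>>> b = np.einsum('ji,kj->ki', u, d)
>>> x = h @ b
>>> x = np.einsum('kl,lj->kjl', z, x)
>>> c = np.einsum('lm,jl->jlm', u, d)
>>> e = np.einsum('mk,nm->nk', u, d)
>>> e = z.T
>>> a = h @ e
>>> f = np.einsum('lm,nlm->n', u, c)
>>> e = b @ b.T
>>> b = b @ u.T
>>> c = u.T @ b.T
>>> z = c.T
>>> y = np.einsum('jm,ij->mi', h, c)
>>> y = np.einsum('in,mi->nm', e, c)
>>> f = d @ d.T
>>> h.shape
(3, 3)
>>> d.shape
(3, 31)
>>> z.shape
(3, 2)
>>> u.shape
(31, 2)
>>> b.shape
(3, 31)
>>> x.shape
(3, 2, 3)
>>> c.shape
(2, 3)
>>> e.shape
(3, 3)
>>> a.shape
(3, 3)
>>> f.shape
(3, 3)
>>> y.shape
(3, 2)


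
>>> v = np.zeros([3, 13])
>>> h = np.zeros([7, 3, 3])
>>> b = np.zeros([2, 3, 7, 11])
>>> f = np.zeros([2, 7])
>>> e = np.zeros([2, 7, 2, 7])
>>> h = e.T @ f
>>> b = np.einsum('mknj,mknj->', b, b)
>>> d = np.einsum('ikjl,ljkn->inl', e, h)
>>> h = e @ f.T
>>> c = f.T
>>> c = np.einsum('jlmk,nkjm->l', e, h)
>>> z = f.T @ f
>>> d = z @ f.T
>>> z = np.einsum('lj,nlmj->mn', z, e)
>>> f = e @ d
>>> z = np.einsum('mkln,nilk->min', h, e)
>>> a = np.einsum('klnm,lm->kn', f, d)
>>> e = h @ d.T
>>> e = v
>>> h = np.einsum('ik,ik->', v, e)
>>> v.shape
(3, 13)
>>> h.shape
()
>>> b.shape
()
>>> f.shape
(2, 7, 2, 2)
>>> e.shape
(3, 13)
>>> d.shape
(7, 2)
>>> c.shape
(7,)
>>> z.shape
(2, 7, 2)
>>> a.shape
(2, 2)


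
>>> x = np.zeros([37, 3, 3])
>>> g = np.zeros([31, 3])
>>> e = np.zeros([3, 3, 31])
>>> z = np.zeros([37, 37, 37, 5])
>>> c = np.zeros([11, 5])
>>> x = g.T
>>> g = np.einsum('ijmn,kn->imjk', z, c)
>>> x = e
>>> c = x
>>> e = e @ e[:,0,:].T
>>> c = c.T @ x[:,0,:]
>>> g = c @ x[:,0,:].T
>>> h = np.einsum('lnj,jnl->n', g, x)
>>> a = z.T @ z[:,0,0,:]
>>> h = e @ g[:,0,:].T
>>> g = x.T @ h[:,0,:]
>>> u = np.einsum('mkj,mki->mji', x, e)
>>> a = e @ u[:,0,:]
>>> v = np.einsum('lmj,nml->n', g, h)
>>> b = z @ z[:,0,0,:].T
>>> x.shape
(3, 3, 31)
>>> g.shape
(31, 3, 31)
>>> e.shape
(3, 3, 3)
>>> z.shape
(37, 37, 37, 5)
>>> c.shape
(31, 3, 31)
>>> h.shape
(3, 3, 31)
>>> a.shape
(3, 3, 3)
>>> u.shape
(3, 31, 3)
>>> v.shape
(3,)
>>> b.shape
(37, 37, 37, 37)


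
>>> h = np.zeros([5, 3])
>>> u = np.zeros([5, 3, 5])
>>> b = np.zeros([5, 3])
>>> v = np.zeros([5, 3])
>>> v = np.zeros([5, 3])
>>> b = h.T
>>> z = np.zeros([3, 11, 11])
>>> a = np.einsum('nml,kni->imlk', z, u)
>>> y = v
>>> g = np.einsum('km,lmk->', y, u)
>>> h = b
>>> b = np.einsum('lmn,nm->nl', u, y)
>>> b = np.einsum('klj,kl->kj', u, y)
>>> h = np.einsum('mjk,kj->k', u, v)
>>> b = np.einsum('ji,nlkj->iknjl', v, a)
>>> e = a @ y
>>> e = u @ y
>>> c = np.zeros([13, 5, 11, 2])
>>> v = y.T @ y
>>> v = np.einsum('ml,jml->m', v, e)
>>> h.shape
(5,)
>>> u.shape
(5, 3, 5)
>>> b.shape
(3, 11, 5, 5, 11)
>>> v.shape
(3,)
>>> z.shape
(3, 11, 11)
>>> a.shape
(5, 11, 11, 5)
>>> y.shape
(5, 3)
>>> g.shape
()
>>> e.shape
(5, 3, 3)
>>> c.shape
(13, 5, 11, 2)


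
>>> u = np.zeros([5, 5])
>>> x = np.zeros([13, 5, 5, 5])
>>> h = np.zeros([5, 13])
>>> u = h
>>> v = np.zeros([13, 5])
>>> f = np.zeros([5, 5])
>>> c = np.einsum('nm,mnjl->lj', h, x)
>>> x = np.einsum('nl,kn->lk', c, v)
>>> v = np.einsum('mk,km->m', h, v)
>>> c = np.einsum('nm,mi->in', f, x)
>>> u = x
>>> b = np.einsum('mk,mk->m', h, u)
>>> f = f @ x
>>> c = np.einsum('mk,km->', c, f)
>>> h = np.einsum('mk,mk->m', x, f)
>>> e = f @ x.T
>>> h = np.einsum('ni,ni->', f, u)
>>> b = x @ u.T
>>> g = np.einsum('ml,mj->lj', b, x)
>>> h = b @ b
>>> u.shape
(5, 13)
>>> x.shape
(5, 13)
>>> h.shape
(5, 5)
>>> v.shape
(5,)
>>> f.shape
(5, 13)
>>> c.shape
()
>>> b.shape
(5, 5)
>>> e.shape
(5, 5)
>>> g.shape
(5, 13)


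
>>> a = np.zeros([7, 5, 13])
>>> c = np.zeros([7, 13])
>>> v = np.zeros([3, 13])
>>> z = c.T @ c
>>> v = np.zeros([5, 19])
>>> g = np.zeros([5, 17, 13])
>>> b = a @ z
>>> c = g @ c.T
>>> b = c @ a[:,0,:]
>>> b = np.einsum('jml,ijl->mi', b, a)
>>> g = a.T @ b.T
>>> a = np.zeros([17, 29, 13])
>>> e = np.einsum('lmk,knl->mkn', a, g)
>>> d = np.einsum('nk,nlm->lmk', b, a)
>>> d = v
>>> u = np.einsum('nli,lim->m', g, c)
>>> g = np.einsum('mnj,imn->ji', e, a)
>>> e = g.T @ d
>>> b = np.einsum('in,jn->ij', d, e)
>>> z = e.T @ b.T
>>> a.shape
(17, 29, 13)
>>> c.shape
(5, 17, 7)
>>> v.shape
(5, 19)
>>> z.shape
(19, 5)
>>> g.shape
(5, 17)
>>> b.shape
(5, 17)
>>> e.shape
(17, 19)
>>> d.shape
(5, 19)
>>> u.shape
(7,)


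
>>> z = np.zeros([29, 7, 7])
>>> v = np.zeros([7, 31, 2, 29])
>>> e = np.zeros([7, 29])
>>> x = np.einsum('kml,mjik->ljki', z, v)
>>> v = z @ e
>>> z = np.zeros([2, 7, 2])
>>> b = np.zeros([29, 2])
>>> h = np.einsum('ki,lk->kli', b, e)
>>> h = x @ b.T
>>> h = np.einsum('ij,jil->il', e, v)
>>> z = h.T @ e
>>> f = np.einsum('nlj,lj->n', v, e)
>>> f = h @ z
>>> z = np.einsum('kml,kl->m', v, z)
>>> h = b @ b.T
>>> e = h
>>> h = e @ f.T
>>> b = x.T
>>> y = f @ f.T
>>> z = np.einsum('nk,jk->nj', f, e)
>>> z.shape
(7, 29)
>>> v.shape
(29, 7, 29)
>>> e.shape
(29, 29)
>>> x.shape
(7, 31, 29, 2)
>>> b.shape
(2, 29, 31, 7)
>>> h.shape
(29, 7)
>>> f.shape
(7, 29)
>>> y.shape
(7, 7)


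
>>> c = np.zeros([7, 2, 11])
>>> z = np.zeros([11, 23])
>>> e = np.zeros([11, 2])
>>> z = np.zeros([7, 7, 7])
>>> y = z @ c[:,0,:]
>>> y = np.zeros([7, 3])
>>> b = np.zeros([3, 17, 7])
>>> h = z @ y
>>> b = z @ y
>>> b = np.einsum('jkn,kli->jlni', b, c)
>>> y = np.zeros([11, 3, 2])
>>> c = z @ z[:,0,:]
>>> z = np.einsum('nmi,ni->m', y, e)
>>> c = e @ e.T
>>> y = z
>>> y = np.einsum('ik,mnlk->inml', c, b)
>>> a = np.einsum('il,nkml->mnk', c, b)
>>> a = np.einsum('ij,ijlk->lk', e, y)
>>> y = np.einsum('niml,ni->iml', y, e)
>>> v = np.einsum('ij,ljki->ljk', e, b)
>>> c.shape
(11, 11)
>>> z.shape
(3,)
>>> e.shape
(11, 2)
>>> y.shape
(2, 7, 3)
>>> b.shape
(7, 2, 3, 11)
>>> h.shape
(7, 7, 3)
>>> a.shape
(7, 3)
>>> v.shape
(7, 2, 3)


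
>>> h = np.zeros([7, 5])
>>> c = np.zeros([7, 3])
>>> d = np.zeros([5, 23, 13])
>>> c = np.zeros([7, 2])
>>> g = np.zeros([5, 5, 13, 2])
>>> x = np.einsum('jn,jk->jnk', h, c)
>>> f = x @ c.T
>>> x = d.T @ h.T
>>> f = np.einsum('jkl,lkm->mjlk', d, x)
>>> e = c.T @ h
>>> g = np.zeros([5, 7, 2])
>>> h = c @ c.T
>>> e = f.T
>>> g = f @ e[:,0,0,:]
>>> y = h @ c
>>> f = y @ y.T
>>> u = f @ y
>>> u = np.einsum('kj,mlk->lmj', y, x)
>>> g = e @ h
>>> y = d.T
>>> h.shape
(7, 7)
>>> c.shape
(7, 2)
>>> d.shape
(5, 23, 13)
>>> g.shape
(23, 13, 5, 7)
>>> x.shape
(13, 23, 7)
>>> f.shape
(7, 7)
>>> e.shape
(23, 13, 5, 7)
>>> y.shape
(13, 23, 5)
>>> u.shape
(23, 13, 2)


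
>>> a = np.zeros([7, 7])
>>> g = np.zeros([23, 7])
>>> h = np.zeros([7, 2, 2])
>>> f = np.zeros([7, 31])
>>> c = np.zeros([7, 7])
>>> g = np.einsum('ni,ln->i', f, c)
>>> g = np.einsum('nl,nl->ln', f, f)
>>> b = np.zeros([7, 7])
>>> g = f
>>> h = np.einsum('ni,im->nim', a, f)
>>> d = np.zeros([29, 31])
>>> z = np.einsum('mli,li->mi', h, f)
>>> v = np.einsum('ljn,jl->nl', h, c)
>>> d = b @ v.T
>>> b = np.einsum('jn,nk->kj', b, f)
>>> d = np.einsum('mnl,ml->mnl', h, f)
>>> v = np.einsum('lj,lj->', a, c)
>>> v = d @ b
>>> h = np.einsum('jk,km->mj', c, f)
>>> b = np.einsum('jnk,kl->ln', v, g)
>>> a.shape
(7, 7)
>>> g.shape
(7, 31)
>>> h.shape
(31, 7)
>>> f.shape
(7, 31)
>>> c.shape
(7, 7)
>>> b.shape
(31, 7)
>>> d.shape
(7, 7, 31)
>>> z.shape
(7, 31)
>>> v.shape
(7, 7, 7)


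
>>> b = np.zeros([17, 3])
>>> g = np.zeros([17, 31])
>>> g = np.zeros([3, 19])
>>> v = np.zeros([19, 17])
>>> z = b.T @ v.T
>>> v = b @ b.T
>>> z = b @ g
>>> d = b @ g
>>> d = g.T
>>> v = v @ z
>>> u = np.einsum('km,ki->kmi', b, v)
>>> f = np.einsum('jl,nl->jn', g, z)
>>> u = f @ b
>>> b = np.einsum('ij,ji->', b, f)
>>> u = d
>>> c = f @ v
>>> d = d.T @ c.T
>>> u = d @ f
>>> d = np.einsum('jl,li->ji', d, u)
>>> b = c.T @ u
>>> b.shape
(19, 17)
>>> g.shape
(3, 19)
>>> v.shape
(17, 19)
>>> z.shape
(17, 19)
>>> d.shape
(3, 17)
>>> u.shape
(3, 17)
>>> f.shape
(3, 17)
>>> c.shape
(3, 19)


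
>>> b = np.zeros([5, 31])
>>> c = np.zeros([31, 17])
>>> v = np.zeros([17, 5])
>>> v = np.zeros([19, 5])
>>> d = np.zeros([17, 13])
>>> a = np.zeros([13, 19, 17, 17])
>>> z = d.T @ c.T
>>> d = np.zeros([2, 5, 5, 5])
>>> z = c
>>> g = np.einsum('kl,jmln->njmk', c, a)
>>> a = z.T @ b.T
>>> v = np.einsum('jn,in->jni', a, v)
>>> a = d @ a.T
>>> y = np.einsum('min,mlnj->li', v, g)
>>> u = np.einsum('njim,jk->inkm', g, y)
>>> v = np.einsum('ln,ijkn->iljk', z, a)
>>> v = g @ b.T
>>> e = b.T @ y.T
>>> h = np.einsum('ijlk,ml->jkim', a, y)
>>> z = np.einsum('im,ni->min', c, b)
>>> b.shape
(5, 31)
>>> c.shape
(31, 17)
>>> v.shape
(17, 13, 19, 5)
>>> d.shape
(2, 5, 5, 5)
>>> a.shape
(2, 5, 5, 17)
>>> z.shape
(17, 31, 5)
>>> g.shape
(17, 13, 19, 31)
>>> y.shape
(13, 5)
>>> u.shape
(19, 17, 5, 31)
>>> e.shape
(31, 13)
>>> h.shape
(5, 17, 2, 13)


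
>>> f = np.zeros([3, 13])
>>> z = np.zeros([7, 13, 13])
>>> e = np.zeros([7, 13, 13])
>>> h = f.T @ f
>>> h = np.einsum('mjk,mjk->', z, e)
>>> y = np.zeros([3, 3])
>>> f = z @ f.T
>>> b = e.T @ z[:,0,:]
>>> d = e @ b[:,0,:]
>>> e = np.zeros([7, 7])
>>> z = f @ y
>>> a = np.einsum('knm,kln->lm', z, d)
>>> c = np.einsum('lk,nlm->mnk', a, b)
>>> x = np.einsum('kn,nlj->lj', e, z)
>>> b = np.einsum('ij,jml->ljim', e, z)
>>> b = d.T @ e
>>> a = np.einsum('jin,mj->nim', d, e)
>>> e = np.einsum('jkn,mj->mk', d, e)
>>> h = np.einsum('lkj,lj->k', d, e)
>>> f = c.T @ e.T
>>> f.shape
(3, 13, 7)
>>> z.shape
(7, 13, 3)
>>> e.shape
(7, 13)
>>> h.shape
(13,)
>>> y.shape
(3, 3)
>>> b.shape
(13, 13, 7)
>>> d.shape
(7, 13, 13)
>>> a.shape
(13, 13, 7)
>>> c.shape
(13, 13, 3)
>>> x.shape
(13, 3)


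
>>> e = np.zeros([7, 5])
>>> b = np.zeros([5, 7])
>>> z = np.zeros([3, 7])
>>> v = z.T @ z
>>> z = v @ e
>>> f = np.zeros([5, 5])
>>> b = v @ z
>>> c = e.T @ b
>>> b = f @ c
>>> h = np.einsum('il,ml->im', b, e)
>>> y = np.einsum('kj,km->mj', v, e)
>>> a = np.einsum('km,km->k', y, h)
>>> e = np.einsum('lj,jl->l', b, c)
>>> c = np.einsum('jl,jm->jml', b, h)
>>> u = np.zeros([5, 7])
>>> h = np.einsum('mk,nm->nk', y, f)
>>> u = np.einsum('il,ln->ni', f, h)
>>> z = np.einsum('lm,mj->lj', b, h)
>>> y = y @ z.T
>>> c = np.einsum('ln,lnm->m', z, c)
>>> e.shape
(5,)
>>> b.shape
(5, 5)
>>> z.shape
(5, 7)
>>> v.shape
(7, 7)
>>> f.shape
(5, 5)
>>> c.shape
(5,)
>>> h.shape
(5, 7)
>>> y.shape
(5, 5)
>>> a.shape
(5,)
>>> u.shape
(7, 5)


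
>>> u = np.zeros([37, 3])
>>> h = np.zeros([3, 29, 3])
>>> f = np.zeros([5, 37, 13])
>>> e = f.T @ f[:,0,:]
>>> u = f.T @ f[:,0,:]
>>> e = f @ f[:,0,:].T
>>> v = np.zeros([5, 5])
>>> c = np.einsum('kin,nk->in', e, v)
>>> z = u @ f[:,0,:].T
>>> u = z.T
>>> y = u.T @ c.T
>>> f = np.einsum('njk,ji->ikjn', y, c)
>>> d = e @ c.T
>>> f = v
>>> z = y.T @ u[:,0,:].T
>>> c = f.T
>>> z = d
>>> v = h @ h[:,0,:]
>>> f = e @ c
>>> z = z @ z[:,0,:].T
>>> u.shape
(5, 37, 13)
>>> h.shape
(3, 29, 3)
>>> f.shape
(5, 37, 5)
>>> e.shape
(5, 37, 5)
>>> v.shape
(3, 29, 3)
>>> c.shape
(5, 5)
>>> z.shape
(5, 37, 5)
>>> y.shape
(13, 37, 37)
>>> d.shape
(5, 37, 37)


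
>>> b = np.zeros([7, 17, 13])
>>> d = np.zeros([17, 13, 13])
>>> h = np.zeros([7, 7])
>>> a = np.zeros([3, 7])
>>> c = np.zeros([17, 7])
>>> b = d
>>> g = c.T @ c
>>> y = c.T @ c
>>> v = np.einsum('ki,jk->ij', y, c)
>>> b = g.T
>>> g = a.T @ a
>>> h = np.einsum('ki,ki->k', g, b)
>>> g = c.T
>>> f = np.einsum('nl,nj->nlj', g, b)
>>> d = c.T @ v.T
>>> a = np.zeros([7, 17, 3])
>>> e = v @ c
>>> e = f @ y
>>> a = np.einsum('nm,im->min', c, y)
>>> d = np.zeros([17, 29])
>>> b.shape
(7, 7)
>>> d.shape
(17, 29)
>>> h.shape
(7,)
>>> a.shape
(7, 7, 17)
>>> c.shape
(17, 7)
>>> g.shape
(7, 17)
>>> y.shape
(7, 7)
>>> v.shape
(7, 17)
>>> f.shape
(7, 17, 7)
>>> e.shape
(7, 17, 7)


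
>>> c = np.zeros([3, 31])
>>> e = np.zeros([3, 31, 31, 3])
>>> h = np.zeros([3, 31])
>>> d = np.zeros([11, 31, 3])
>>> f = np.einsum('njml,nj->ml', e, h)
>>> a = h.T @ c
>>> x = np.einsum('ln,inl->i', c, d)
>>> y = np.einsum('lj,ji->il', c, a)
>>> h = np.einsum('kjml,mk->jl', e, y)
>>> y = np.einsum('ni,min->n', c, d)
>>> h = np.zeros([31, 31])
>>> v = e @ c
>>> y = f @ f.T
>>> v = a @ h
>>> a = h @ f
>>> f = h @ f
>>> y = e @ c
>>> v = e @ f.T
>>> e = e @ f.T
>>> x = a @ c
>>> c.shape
(3, 31)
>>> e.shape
(3, 31, 31, 31)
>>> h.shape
(31, 31)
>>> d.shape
(11, 31, 3)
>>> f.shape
(31, 3)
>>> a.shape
(31, 3)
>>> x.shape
(31, 31)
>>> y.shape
(3, 31, 31, 31)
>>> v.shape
(3, 31, 31, 31)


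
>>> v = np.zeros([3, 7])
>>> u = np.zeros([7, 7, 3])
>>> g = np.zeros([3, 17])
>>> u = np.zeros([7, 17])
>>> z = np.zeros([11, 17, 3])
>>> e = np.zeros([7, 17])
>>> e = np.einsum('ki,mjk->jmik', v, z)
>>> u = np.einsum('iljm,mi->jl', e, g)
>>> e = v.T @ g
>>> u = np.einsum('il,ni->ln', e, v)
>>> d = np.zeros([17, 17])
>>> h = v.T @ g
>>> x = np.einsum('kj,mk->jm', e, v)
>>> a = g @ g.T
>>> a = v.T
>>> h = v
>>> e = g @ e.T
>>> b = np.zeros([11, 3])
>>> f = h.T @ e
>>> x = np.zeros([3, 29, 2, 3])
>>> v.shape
(3, 7)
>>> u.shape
(17, 3)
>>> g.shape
(3, 17)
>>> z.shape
(11, 17, 3)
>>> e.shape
(3, 7)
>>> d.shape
(17, 17)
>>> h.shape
(3, 7)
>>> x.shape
(3, 29, 2, 3)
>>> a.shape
(7, 3)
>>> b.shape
(11, 3)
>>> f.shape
(7, 7)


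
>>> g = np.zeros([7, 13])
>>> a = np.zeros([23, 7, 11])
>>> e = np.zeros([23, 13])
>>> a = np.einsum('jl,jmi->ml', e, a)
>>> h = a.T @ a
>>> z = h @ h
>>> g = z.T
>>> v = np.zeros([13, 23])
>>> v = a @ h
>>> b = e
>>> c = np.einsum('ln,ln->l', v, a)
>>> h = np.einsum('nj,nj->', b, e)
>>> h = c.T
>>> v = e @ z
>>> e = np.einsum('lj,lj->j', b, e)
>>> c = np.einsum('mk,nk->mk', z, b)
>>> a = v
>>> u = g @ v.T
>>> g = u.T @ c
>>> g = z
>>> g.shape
(13, 13)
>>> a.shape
(23, 13)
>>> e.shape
(13,)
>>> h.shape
(7,)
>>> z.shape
(13, 13)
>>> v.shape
(23, 13)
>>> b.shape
(23, 13)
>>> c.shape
(13, 13)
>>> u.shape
(13, 23)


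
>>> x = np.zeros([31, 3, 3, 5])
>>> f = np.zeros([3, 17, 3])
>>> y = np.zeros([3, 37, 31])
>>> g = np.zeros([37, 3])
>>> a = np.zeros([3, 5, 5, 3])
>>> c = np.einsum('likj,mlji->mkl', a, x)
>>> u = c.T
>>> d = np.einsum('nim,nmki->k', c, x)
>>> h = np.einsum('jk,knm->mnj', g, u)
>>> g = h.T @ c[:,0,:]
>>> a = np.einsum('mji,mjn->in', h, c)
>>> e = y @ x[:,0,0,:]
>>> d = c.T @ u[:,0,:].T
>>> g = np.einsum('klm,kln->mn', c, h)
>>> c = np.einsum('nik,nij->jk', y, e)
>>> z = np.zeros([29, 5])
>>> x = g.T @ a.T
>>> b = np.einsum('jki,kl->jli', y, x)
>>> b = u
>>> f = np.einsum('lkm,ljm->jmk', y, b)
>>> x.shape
(37, 37)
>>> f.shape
(5, 31, 37)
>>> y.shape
(3, 37, 31)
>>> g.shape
(3, 37)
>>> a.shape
(37, 3)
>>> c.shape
(5, 31)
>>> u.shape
(3, 5, 31)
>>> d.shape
(3, 5, 3)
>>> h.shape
(31, 5, 37)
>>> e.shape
(3, 37, 5)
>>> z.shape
(29, 5)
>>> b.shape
(3, 5, 31)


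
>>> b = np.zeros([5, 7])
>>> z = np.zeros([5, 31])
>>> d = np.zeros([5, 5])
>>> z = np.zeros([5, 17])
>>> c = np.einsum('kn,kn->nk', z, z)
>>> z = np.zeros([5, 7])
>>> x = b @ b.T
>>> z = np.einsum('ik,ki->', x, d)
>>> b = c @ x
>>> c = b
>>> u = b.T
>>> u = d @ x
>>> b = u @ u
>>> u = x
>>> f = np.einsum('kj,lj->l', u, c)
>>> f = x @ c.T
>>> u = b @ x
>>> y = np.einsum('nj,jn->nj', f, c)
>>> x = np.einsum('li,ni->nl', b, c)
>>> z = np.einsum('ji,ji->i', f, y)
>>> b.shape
(5, 5)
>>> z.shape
(17,)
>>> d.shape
(5, 5)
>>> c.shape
(17, 5)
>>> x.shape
(17, 5)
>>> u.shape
(5, 5)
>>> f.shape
(5, 17)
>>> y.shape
(5, 17)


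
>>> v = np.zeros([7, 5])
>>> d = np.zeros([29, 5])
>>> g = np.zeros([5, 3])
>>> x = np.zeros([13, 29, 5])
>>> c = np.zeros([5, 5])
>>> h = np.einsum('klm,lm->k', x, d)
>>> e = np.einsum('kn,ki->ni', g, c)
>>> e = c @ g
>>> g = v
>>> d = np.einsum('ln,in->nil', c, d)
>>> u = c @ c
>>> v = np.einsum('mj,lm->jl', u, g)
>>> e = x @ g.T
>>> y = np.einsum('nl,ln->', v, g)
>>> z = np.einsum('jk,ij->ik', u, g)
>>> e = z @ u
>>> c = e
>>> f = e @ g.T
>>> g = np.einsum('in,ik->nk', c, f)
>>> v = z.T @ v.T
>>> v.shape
(5, 5)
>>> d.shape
(5, 29, 5)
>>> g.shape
(5, 7)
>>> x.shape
(13, 29, 5)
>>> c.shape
(7, 5)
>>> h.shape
(13,)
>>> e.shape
(7, 5)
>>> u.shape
(5, 5)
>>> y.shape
()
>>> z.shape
(7, 5)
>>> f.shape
(7, 7)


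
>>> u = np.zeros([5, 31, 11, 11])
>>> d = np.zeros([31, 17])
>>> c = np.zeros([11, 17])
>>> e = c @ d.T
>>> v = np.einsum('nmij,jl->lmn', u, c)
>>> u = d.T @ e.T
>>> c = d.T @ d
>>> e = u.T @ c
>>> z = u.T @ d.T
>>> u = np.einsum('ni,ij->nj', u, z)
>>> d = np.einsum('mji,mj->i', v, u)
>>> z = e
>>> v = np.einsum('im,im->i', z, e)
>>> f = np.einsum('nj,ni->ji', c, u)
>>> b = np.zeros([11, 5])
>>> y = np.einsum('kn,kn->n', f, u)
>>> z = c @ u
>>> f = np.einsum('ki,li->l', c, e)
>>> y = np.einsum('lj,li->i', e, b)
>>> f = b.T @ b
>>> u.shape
(17, 31)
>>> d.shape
(5,)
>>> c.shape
(17, 17)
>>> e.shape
(11, 17)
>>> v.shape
(11,)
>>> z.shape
(17, 31)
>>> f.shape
(5, 5)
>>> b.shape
(11, 5)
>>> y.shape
(5,)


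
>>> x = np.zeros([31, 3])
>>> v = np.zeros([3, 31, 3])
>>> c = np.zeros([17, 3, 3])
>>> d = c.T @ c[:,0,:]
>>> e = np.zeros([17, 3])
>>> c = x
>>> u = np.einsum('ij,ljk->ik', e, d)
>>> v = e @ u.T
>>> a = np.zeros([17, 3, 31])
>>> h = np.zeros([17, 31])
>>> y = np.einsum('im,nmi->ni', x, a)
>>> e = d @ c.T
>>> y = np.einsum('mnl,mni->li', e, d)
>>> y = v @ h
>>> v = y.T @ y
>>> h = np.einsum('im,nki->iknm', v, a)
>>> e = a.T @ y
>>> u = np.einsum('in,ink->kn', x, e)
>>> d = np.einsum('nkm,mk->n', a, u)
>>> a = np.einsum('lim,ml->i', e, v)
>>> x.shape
(31, 3)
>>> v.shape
(31, 31)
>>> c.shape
(31, 3)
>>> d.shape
(17,)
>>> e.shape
(31, 3, 31)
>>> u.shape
(31, 3)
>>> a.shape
(3,)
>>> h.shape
(31, 3, 17, 31)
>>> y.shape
(17, 31)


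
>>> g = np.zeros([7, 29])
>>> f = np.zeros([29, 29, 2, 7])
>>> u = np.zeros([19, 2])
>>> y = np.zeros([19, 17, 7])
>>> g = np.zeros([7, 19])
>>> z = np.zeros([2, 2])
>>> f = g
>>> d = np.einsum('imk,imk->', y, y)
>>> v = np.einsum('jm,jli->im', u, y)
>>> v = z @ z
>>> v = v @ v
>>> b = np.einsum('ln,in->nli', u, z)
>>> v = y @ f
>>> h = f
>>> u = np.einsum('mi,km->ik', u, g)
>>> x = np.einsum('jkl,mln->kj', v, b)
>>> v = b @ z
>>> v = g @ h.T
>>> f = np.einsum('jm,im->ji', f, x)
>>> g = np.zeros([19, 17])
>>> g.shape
(19, 17)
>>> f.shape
(7, 17)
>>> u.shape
(2, 7)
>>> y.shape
(19, 17, 7)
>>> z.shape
(2, 2)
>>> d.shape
()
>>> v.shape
(7, 7)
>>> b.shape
(2, 19, 2)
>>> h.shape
(7, 19)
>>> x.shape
(17, 19)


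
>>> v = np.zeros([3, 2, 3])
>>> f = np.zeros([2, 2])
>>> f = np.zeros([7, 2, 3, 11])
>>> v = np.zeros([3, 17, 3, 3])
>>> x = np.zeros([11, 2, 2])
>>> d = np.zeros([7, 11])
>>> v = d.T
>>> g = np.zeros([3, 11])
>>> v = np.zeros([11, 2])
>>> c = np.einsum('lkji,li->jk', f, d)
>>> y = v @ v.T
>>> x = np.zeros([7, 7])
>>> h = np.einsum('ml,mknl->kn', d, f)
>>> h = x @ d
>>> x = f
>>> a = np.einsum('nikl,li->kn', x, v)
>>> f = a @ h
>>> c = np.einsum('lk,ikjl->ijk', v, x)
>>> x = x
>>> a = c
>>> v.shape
(11, 2)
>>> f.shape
(3, 11)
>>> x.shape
(7, 2, 3, 11)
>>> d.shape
(7, 11)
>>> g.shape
(3, 11)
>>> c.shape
(7, 3, 2)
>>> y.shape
(11, 11)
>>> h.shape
(7, 11)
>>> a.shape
(7, 3, 2)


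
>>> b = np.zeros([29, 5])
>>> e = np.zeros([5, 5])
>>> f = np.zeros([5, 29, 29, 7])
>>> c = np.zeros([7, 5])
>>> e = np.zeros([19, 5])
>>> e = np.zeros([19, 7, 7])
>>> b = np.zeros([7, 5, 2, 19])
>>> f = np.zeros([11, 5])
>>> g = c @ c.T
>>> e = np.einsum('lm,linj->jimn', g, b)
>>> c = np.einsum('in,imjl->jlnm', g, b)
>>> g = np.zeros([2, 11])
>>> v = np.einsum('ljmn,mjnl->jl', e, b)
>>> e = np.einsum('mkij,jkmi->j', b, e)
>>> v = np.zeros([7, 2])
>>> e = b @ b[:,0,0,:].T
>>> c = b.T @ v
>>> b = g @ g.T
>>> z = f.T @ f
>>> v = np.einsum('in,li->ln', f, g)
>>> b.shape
(2, 2)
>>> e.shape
(7, 5, 2, 7)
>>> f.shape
(11, 5)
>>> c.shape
(19, 2, 5, 2)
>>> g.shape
(2, 11)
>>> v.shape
(2, 5)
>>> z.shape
(5, 5)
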